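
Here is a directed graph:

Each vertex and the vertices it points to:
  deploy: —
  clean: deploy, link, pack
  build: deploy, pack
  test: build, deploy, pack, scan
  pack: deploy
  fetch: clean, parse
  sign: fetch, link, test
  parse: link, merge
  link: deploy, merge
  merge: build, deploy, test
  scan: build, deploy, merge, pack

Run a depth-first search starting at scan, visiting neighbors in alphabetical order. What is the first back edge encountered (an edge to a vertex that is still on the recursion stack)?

test→scan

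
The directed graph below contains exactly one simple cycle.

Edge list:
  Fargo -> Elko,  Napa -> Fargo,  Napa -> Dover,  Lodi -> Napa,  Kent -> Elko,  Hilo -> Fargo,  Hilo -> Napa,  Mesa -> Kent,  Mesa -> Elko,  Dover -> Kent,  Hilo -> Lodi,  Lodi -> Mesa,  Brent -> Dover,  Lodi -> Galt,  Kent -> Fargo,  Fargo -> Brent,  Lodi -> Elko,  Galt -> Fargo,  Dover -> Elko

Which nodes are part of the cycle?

Kent, Brent, Dover, Fargo

DFS with gray/black marking from Fargo:
Fargo gray
  Brent gray
    Dover gray
      Elko gray
      Elko black
      Kent gray
        Kent→Fargo: Fargo is gray → back edge
Back edge closes the cycle Fargo → Brent → Dover → Kent → Fargo; its vertices are {Kent, Brent, Dover, Fargo}.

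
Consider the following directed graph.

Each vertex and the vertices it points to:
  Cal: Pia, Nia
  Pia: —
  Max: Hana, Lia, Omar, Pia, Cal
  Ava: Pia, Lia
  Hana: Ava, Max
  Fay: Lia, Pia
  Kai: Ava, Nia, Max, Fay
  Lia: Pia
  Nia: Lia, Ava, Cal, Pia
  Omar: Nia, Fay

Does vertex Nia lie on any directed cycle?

Yes

Nia is on a cycle iff Nia can reach itself via ≥1 edge.
Nia → Cal → Nia — yes.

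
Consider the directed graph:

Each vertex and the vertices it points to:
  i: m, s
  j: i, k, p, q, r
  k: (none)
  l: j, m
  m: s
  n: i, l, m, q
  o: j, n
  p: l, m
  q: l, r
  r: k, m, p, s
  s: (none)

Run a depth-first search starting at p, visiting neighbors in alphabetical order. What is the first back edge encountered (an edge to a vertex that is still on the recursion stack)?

j->p

DFS from p (visiting neighbors in alphabetical order); mark gray on enter, black on exit:
p gray
  l gray
    j gray
      i gray
        m gray
          s gray
          s black
        m black
        i→s: s black — skip
      i black
      k gray
      k black
      j→p: p is gray → back edge
First back edge: j → p.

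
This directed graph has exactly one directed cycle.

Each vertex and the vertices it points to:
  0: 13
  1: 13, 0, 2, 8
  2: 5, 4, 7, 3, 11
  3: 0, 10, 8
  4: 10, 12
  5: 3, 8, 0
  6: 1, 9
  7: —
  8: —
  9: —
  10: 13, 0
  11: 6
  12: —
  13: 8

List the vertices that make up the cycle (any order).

1, 2, 6, 11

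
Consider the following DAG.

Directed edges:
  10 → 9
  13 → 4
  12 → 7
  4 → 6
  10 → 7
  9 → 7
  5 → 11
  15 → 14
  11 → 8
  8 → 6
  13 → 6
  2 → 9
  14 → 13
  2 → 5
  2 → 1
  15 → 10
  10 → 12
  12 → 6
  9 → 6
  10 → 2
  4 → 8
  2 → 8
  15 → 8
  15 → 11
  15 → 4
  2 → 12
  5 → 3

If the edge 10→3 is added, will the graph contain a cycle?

Adding 10→3 creates a cycle iff 3 can already reach 10.
Explore from 3: no path reaches 10. The graph stays acyclic.

No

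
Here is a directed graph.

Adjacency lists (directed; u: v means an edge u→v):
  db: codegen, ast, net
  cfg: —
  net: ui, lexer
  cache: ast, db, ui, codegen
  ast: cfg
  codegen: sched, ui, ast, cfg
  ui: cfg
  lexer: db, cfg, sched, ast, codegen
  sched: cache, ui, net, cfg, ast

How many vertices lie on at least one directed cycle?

6

A vertex is on a directed cycle iff it belongs to a strongly connected component of size ≥ 2 (or has a self-loop).
The vertices on cycles are {db, net, cache, lexer, sched, codegen} — 6 in total.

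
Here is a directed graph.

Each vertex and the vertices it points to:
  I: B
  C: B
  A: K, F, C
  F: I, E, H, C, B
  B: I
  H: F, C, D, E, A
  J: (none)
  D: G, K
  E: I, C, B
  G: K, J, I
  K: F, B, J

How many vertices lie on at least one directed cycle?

8

A vertex is on a directed cycle iff it belongs to a strongly connected component of size ≥ 2 (or has a self-loop).
The vertices on cycles are {A, B, D, F, G, H, I, K} — 8 in total.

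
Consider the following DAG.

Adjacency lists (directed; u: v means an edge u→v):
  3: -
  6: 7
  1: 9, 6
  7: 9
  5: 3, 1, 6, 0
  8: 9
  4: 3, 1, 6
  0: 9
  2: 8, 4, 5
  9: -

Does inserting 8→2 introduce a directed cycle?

Adding 8→2 creates a cycle iff 2 can already reach 8.
Path from 2: 2 → 8.
So 2 → … → 8 → 2 is a cycle.

Yes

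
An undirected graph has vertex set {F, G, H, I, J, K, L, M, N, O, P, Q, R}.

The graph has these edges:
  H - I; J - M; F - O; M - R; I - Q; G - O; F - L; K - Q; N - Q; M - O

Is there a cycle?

DFS, tracking each vertex's parent; an edge to a visited non-parent vertex closes a cycle.
Start from G:
visit G (parent –)
  visit O (parent G)
    visit F (parent O)
      F–O: parent, skip
      visit L (parent F)
        L–F: parent, skip
    O–G: parent, skip
    visit M (parent O)
      M–O: parent, skip
      visit R (parent M)
        R–M: parent, skip
      visit J (parent M)
        J–M: parent, skip
visit H (parent –)
  visit I (parent H)
    visit Q (parent I)
      visit K (parent Q)
        K–Q: parent, skip
      visit N (parent Q)
        N–Q: parent, skip
      Q–I: parent, skip
    I–H: parent, skip
visit P (parent –)
No non-parent visited neighbor found — the graph is a forest.

No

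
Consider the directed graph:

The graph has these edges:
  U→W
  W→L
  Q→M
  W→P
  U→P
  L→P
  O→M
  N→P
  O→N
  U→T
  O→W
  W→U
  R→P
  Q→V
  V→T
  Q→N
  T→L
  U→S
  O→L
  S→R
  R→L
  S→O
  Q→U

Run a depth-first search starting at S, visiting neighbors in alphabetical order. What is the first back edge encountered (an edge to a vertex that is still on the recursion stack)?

U->S

DFS from S (visiting neighbors in alphabetical order); mark gray on enter, black on exit:
S gray
  O gray
    L gray
      P gray
      P black
    L black
    M gray
    M black
    N gray
      N→P: P black — skip
    N black
    W gray
      W→L: L black — skip
      W→P: P black — skip
      U gray
        U→P: P black — skip
        U→S: S is gray → back edge
First back edge: U → S.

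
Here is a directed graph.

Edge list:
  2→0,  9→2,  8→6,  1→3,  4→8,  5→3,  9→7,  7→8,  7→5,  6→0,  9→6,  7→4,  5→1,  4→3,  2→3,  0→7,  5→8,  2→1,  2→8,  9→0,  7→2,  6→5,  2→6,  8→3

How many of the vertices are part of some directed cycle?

7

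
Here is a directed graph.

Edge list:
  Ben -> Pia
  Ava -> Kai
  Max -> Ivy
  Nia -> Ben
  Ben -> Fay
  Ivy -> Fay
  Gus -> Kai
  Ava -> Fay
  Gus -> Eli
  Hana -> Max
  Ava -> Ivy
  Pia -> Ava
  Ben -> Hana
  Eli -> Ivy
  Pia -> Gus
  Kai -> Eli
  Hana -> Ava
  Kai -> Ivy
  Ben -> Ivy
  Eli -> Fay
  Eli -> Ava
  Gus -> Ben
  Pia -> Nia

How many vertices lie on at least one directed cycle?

A vertex is on a directed cycle iff it belongs to a strongly connected component of size ≥ 2 (or has a self-loop).
The vertices on cycles are {Ava, Ben, Eli, Gus, Kai, Nia, Pia} — 7 in total.

7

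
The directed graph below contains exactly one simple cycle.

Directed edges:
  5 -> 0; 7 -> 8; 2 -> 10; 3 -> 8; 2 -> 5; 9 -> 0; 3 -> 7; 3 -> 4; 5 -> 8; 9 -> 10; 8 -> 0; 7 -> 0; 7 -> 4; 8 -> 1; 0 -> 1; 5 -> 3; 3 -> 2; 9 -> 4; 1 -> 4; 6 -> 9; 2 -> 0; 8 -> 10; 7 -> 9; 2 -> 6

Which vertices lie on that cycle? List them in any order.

2, 3, 5

DFS with gray/black marking from 2:
2 gray
  0 gray
    1 gray
      4 gray
      4 black
    1 black
  0 black
  10 gray
  10 black
  5 gray
    3 gray
      3→2: 2 is gray → back edge
Back edge closes the cycle 2 → 5 → 3 → 2; its vertices are {2, 3, 5}.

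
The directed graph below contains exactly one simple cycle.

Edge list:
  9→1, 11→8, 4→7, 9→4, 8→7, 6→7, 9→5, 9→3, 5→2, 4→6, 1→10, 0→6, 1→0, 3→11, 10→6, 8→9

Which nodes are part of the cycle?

3, 8, 9, 11

DFS with gray/black marking from 9:
9 gray
  5 gray
    2 gray
    2 black
  5 black
  1 gray
    0 gray
      6 gray
        7 gray
        7 black
      6 black
    0 black
    10 gray
      10→6: 6 black — skip
    10 black
  1 black
  3 gray
    11 gray
      8 gray
        8→9: 9 is gray → back edge
Back edge closes the cycle 9 → 3 → 11 → 8 → 9; its vertices are {3, 8, 9, 11}.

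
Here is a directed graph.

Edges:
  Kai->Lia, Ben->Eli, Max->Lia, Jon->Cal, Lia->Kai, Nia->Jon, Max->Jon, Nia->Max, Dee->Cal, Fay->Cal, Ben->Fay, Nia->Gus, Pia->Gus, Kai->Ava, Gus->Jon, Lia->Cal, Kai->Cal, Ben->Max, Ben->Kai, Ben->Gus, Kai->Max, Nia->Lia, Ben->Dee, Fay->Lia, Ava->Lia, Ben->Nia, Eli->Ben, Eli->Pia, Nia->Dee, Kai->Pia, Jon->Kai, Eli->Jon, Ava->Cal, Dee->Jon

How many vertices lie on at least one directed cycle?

A vertex is on a directed cycle iff it belongs to a strongly connected component of size ≥ 2 (or has a self-loop).
The vertices on cycles are {Ava, Ben, Eli, Gus, Jon, Kai, Lia, Max, Pia} — 9 in total.

9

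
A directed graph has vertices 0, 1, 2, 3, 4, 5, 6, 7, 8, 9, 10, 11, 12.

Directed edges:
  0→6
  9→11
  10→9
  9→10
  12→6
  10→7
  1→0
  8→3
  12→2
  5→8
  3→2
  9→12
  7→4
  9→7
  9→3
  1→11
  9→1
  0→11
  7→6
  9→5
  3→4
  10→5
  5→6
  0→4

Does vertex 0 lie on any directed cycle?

No

0 lies on a cycle iff there is a path from 0 back to itself.
Exploring from 0, it never reaches itself; equivalently, its strongly connected component is a singleton.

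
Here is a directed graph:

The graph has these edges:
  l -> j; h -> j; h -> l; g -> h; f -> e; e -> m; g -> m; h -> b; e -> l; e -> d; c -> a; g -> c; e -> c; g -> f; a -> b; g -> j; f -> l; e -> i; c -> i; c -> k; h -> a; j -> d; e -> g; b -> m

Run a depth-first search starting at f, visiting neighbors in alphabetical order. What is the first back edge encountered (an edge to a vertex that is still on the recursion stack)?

DFS from f (visiting neighbors in alphabetical order); mark gray on enter, black on exit:
f gray
  e gray
    c gray
      a gray
        b gray
          m gray
          m black
        b black
      a black
      i gray
      i black
      k gray
      k black
    c black
    d gray
    d black
    g gray
      g→c: c black — skip
      g→f: f is gray → back edge
First back edge: g → f.

g->f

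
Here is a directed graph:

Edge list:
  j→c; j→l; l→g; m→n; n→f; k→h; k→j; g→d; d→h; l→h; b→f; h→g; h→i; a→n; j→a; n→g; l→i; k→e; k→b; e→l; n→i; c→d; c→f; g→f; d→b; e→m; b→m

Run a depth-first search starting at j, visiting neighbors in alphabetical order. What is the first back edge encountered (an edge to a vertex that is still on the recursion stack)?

m→n

DFS from j (visiting neighbors in alphabetical order); mark gray on enter, black on exit:
j gray
  a gray
    n gray
      f gray
      f black
      g gray
        d gray
          b gray
            b→f: f black — skip
            m gray
              m→n: n is gray → back edge
First back edge: m → n.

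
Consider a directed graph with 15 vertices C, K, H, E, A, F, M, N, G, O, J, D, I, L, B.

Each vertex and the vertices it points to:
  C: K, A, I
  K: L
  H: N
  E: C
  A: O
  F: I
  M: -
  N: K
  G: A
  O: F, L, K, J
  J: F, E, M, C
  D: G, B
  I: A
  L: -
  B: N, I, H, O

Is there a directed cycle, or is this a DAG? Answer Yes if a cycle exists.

DFS with white/gray/black marking, starting from M:
M gray
M black
C gray
  K gray
    L gray
    L black
  K black
  A gray
    O gray
      F gray
        I gray
          I→A: A is gray → back edge
Back edge found, so a cycle exists: A → O → F → I → A.

Yes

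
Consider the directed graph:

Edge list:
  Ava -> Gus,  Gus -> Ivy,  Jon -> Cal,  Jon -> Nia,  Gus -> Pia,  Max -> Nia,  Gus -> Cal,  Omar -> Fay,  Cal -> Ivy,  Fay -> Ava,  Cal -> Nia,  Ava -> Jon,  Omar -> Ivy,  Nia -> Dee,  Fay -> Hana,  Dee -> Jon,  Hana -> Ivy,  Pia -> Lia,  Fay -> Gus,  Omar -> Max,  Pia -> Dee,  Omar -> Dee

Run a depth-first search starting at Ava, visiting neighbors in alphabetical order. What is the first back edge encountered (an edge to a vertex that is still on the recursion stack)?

Jon→Cal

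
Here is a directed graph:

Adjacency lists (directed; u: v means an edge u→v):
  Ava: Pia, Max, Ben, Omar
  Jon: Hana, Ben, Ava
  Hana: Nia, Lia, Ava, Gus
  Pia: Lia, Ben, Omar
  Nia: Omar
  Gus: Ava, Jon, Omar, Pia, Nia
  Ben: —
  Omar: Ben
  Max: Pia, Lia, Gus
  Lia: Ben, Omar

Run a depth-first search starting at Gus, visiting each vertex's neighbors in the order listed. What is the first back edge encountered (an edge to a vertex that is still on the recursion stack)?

DFS from Gus (visiting each vertex's neighbors in the order listed); mark gray on enter, black on exit:
Gus gray
  Ava gray
    Pia gray
      Lia gray
        Ben gray
        Ben black
        Omar gray
          Omar→Ben: Ben black — skip
        Omar black
      Lia black
      Pia→Ben: Ben black — skip
      Pia→Omar: Omar black — skip
    Pia black
    Max gray
      Max→Pia: Pia black — skip
      Max→Lia: Lia black — skip
      Max→Gus: Gus is gray → back edge
First back edge: Max → Gus.

Max→Gus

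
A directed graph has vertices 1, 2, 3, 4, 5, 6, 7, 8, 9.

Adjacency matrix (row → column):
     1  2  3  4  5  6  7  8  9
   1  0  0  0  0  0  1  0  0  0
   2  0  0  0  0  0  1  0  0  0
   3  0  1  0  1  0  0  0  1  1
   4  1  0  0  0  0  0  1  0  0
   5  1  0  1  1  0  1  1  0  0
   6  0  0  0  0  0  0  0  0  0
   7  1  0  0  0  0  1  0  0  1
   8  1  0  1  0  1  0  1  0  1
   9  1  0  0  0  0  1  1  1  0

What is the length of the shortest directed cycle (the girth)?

2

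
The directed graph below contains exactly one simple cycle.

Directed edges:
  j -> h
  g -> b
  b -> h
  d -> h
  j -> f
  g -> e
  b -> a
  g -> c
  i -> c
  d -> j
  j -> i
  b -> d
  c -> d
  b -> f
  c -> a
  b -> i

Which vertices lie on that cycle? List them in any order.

c, d, i, j

DFS with gray/black marking from c:
c gray
  a gray
  a black
  d gray
    h gray
    h black
    j gray
      i gray
        i→c: c is gray → back edge
Back edge closes the cycle c → d → j → i → c; its vertices are {c, d, i, j}.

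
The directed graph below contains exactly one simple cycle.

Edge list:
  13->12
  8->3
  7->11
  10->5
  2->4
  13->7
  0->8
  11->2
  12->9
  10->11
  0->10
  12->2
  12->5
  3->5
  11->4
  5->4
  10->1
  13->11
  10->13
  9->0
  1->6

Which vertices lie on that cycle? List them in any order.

DFS with gray/black marking from 0:
0 gray
  10 gray
    11 gray
      4 gray
      4 black
      2 gray
        2→4: 4 black — skip
      2 black
    11 black
    1 gray
      6 gray
      6 black
    1 black
    5 gray
      5→4: 4 black — skip
    5 black
    13 gray
      13→11: 11 black — skip
      12 gray
        12→2: 2 black — skip
        12→5: 5 black — skip
        9 gray
          9→0: 0 is gray → back edge
Back edge closes the cycle 0 → 10 → 13 → 12 → 9 → 0; its vertices are {0, 9, 10, 12, 13}.

0, 9, 10, 12, 13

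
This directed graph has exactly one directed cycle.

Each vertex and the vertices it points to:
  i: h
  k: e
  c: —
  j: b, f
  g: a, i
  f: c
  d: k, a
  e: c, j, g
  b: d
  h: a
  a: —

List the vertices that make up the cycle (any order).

b, d, e, j, k

DFS with gray/black marking from e:
e gray
  c gray
  c black
  j gray
    b gray
      d gray
        k gray
          k→e: e is gray → back edge
Back edge closes the cycle e → j → b → d → k → e; its vertices are {b, d, e, j, k}.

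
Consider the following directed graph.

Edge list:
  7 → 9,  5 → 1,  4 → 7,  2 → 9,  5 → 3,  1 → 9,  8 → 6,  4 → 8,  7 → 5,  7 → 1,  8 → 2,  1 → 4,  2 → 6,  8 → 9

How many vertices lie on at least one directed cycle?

A vertex is on a directed cycle iff it belongs to a strongly connected component of size ≥ 2 (or has a self-loop).
The vertices on cycles are {1, 4, 5, 7} — 4 in total.

4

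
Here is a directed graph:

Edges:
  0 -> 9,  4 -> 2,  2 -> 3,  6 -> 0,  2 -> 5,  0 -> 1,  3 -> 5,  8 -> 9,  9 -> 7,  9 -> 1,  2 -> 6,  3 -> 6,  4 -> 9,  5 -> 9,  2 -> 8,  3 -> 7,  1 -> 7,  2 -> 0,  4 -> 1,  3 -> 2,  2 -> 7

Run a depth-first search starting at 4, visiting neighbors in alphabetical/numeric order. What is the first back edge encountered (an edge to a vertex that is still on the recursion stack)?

3→2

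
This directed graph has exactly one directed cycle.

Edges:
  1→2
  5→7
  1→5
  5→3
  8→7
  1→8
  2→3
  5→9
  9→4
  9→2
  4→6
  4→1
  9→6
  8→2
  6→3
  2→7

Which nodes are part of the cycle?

DFS with gray/black marking from 1:
1 gray
  2 gray
    3 gray
    3 black
    7 gray
    7 black
  2 black
  8 gray
    8→2: 2 black — skip
    8→7: 7 black — skip
  8 black
  5 gray
    5→3: 3 black — skip
    5→7: 7 black — skip
    9 gray
      9→2: 2 black — skip
      6 gray
        6→3: 3 black — skip
      6 black
      4 gray
        4→6: 6 black — skip
        4→1: 1 is gray → back edge
Back edge closes the cycle 1 → 5 → 9 → 4 → 1; its vertices are {1, 4, 5, 9}.

1, 4, 5, 9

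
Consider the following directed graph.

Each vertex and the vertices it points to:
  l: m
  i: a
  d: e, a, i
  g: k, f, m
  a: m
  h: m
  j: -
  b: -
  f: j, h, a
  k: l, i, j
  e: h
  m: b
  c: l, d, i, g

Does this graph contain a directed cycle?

DFS with white/gray/black marking, starting from l:
l gray
  m gray
    b gray
    b black
  m black
l black
i gray
  a gray
    a→m: m black — skip
  a black
i black
d gray
  e gray
    h gray
      h→m: m black — skip
    h black
  e black
  d→a: a black — skip
  d→i: i black — skip
d black
g gray
  k gray
    k→l: l black — skip
    k→i: i black — skip
    j gray
    j black
  k black
  f gray
    f→j: j black — skip
    f→h: h black — skip
    f→a: a black — skip
  f black
  g→m: m black — skip
g black
c gray
  c→l: l black — skip
  c→d: d black — skip
  c→i: i black — skip
  c→g: g black — skip
c black
Every edge goes to a white or black vertex — no back edge, so the graph is acyclic.

No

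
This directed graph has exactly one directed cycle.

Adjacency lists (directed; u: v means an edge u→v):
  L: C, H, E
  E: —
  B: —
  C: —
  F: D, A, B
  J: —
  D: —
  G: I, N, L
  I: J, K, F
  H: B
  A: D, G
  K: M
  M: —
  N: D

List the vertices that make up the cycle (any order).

DFS with gray/black marking from A:
A gray
  D gray
  D black
  G gray
    I gray
      J gray
      J black
      K gray
        M gray
        M black
      K black
      F gray
        F→D: D black — skip
        F→A: A is gray → back edge
Back edge closes the cycle A → G → I → F → A; its vertices are {A, F, G, I}.

A, F, G, I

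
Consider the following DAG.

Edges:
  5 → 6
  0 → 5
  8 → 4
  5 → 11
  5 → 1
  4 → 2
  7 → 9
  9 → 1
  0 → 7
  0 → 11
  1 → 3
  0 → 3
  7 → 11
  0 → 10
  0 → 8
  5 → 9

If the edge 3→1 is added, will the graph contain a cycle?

Yes

Adding 3→1 creates a cycle iff 1 can already reach 3.
Path from 1: 1 → 3.
So 1 → … → 3 → 1 is a cycle.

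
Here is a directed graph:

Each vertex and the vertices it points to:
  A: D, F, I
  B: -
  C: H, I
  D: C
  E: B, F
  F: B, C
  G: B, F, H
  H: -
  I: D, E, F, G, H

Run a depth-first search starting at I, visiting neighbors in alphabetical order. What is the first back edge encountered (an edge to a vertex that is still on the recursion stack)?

C->I

DFS from I (visiting neighbors in alphabetical order); mark gray on enter, black on exit:
I gray
  D gray
    C gray
      H gray
      H black
      C→I: I is gray → back edge
First back edge: C → I.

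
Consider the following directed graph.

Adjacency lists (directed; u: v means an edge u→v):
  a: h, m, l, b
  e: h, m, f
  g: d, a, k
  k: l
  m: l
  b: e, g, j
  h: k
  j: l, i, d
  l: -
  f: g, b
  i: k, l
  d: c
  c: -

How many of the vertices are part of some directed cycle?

5

A vertex is on a directed cycle iff it belongs to a strongly connected component of size ≥ 2 (or has a self-loop).
The vertices on cycles are {a, b, e, f, g} — 5 in total.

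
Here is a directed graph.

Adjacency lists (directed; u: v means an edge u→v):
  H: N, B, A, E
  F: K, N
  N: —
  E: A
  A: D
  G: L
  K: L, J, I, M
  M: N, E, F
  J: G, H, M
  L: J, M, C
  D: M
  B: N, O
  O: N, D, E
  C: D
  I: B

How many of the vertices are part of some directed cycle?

14

A vertex is on a directed cycle iff it belongs to a strongly connected component of size ≥ 2 (or has a self-loop).
The vertices on cycles are {A, B, C, D, E, F, G, H, I, J, K, L, M, O} — 14 in total.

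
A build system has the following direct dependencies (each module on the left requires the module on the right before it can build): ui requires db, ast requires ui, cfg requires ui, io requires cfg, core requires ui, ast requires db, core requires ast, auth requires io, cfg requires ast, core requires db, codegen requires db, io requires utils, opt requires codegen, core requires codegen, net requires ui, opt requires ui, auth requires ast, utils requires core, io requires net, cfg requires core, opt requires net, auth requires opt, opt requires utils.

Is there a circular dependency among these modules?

No

DFS with white/gray/black marking, starting from core:
core gray
  db gray
  db black
  codegen gray
    codegen→db: db black — skip
  codegen black
  ast gray
    ui gray
      ui→db: db black — skip
    ui black
    ast→db: db black — skip
  ast black
  core→ui: ui black — skip
core black
utils gray
  utils→core: core black — skip
utils black
cfg gray
  cfg→core: core black — skip
  cfg→ast: ast black — skip
  cfg→ui: ui black — skip
cfg black
net gray
  net→ui: ui black — skip
net black
io gray
  io→net: net black — skip
  io→utils: utils black — skip
  io→cfg: cfg black — skip
io black
opt gray
  opt→codegen: codegen black — skip
  opt→net: net black — skip
  opt→ui: ui black — skip
  opt→utils: utils black — skip
opt black
auth gray
  auth→ast: ast black — skip
  auth→io: io black — skip
  auth→opt: opt black — skip
auth black
Every edge goes to a white or black vertex — no back edge, so the graph is acyclic.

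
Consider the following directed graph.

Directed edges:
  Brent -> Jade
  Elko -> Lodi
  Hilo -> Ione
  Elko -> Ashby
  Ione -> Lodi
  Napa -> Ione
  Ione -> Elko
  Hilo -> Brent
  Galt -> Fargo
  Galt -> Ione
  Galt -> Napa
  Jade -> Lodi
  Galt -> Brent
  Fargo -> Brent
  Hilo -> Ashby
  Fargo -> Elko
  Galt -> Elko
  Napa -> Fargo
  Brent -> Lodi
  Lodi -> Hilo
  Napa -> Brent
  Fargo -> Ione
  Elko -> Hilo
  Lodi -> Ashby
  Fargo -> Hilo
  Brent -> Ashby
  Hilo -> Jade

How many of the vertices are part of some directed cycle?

A vertex is on a directed cycle iff it belongs to a strongly connected component of size ≥ 2 (or has a self-loop).
The vertices on cycles are {Elko, Hilo, Ione, Jade, Lodi, Brent} — 6 in total.

6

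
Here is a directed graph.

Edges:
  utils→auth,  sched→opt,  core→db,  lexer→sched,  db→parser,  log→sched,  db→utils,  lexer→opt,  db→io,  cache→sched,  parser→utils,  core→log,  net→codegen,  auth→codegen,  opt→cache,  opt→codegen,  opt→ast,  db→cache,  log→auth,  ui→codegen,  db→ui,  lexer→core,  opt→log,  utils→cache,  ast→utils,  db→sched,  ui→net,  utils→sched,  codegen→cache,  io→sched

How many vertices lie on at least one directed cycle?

8

A vertex is on a directed cycle iff it belongs to a strongly connected component of size ≥ 2 (or has a self-loop).
The vertices on cycles are {ast, log, opt, auth, cache, sched, utils, codegen} — 8 in total.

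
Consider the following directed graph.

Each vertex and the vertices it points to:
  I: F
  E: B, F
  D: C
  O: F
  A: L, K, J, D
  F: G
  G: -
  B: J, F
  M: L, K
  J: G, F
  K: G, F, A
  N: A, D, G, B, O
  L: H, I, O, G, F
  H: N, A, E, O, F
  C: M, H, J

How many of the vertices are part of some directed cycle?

8

A vertex is on a directed cycle iff it belongs to a strongly connected component of size ≥ 2 (or has a self-loop).
The vertices on cycles are {A, C, D, H, K, L, M, N} — 8 in total.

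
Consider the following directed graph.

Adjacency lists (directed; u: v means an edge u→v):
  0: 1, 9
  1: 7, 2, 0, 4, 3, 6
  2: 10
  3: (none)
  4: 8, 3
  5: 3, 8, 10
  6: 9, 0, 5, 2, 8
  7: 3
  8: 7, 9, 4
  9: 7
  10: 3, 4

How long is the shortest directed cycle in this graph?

2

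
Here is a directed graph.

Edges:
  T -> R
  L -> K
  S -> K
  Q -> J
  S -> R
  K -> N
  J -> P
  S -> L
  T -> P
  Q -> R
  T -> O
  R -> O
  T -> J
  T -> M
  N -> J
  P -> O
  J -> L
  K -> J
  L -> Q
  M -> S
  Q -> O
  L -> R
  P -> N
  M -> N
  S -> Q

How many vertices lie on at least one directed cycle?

6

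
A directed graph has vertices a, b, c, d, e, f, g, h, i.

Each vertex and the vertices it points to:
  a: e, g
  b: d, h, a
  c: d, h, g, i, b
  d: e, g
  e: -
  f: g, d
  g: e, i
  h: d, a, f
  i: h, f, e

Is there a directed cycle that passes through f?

f is on a cycle iff f can reach itself via ≥1 edge.
f → g → i → f — yes.

Yes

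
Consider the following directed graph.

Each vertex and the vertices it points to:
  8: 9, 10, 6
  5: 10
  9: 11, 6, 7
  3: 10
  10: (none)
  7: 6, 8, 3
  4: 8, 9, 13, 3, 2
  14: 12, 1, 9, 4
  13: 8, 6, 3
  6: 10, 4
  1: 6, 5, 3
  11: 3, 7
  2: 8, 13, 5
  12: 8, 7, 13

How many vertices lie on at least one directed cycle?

A vertex is on a directed cycle iff it belongs to a strongly connected component of size ≥ 2 (or has a self-loop).
The vertices on cycles are {2, 4, 6, 7, 8, 9, 11, 13} — 8 in total.

8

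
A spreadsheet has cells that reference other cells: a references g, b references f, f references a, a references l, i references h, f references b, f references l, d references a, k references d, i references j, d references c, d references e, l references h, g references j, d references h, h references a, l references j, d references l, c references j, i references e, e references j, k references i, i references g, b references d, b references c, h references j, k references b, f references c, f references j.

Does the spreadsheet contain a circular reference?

Yes

DFS with white/gray/black marking, starting from j:
j gray
j black
c gray
  c→j: j black — skip
c black
b gray
  d gray
    a gray
      l gray
        h gray
          h→a: a is gray → back edge
Back edge found, so a cycle exists: a → l → h → a.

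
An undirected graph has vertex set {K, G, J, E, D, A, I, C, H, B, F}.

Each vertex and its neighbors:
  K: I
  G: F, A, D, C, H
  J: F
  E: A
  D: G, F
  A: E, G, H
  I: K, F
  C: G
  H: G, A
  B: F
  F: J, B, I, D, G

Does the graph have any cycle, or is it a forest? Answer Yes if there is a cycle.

DFS, tracking each vertex's parent; an edge to a visited non-parent vertex closes a cycle.
Start from E:
visit E (parent –)
  visit A (parent E)
    A–E: parent, skip
    visit G (parent A)
      visit F (parent G)
        visit J (parent F)
          J–F: parent, skip
        visit B (parent F)
          B–F: parent, skip
        visit I (parent F)
          visit K (parent I)
            K–I: parent, skip
          I–F: parent, skip
        visit D (parent F)
          D–G: G visited and ≠ parent → cycle
Cycle: G – F – D – G.

Yes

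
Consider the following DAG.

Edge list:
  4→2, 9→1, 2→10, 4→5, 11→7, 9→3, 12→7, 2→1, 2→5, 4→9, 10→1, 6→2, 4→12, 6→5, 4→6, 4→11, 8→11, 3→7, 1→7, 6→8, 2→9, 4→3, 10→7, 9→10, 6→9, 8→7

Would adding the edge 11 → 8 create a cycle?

Yes

Adding 11→8 creates a cycle iff 8 can already reach 11.
Path from 8: 8 → 11.
So 8 → … → 11 → 8 is a cycle.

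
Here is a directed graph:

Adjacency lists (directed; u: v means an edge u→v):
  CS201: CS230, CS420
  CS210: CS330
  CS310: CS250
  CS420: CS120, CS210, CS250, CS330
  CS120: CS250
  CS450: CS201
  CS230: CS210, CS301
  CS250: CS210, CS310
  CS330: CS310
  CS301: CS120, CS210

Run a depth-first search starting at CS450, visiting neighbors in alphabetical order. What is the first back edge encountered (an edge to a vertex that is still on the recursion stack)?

CS250→CS210

DFS from CS450 (visiting neighbors in alphabetical order); mark gray on enter, black on exit:
CS450 gray
  CS201 gray
    CS230 gray
      CS210 gray
        CS330 gray
          CS310 gray
            CS250 gray
              CS250→CS210: CS210 is gray → back edge
First back edge: CS250 → CS210.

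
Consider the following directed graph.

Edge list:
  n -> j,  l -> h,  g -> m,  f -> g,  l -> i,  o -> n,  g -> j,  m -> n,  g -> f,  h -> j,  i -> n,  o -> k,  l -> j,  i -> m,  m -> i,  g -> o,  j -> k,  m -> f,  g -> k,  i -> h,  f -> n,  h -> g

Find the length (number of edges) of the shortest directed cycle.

2

For each vertex v, BFS finds the shortest path from v back to v.
The shortest such closed walk is i → m → i, length 2.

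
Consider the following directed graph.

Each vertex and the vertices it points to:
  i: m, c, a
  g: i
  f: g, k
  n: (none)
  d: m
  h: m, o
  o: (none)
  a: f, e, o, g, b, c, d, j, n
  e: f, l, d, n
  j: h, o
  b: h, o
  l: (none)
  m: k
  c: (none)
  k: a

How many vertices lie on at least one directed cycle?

11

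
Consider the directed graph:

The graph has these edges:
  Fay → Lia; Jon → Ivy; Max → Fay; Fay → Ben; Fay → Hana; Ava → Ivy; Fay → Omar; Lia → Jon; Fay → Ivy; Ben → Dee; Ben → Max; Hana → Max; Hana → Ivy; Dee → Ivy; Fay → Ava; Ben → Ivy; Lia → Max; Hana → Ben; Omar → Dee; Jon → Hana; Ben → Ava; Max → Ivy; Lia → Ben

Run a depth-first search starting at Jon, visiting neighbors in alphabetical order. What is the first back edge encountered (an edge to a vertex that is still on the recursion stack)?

Fay→Ben

DFS from Jon (visiting neighbors in alphabetical order); mark gray on enter, black on exit:
Jon gray
  Hana gray
    Ben gray
      Ava gray
        Ivy gray
        Ivy black
      Ava black
      Dee gray
        Dee→Ivy: Ivy black — skip
      Dee black
      Ben→Ivy: Ivy black — skip
      Max gray
        Fay gray
          Fay→Ava: Ava black — skip
          Fay→Ben: Ben is gray → back edge
First back edge: Fay → Ben.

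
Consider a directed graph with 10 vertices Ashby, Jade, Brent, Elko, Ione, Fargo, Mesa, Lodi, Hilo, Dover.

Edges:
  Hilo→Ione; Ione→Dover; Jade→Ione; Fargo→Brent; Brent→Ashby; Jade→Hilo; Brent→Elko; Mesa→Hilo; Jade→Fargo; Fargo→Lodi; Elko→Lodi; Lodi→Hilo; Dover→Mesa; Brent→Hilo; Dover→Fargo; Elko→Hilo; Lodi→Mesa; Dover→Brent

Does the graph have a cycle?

DFS with white/gray/black marking, starting from Mesa:
Mesa gray
  Hilo gray
    Ione gray
      Dover gray
        Fargo gray
          Lodi gray
            Lodi→Hilo: Hilo is gray → back edge
Back edge found, so a cycle exists: Hilo → Ione → Dover → Fargo → Lodi → Hilo.

Yes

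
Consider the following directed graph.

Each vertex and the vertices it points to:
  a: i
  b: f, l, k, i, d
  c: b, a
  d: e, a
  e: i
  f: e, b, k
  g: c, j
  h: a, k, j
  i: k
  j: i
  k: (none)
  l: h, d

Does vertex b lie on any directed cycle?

b is on a cycle iff b can reach itself via ≥1 edge.
b → f → b — yes.

Yes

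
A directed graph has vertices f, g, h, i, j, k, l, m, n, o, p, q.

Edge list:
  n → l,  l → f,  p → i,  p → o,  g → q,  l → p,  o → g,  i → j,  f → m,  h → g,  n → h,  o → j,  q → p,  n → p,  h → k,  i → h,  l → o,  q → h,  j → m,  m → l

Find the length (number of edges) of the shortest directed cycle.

3

For each vertex v, BFS finds the shortest path from v back to v.
The shortest such closed walk is h → g → q → h, length 3.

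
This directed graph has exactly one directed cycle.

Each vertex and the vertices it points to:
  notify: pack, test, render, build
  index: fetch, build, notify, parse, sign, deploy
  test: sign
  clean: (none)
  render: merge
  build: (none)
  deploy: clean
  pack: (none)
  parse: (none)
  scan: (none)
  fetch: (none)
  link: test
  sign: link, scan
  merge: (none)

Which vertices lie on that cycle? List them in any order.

DFS with gray/black marking from sign:
sign gray
  link gray
    test gray
      test→sign: sign is gray → back edge
Back edge closes the cycle sign → link → test → sign; its vertices are {link, sign, test}.

link, sign, test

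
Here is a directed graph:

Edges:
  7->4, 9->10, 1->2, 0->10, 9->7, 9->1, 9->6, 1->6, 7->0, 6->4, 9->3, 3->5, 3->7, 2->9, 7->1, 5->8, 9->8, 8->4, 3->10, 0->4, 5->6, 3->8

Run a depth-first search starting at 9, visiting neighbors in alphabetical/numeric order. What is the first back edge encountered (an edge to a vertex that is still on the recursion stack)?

2→9

DFS from 9 (visiting neighbors in alphabetical/numeric order); mark gray on enter, black on exit:
9 gray
  1 gray
    2 gray
      2→9: 9 is gray → back edge
First back edge: 2 → 9.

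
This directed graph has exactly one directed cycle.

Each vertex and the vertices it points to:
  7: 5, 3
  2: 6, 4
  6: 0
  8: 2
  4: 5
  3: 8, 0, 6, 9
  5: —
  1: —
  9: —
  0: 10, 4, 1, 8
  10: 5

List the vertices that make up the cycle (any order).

0, 2, 6, 8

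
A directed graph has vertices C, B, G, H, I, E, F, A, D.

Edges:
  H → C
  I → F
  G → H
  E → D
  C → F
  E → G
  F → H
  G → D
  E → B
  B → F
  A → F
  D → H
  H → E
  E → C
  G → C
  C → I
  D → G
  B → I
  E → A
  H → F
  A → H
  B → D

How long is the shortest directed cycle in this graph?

2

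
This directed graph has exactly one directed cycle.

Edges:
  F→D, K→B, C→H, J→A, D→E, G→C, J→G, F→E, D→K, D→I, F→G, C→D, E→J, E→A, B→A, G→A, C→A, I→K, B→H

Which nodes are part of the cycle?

DFS with gray/black marking from G:
G gray
  C gray
    D gray
      I gray
        K gray
          B gray
            A gray
            A black
            H gray
            H black
          B black
        K black
      I black
      E gray
        J gray
          J→A: A black — skip
          J→G: G is gray → back edge
Back edge closes the cycle G → C → D → E → J → G; its vertices are {C, D, E, G, J}.

C, D, E, G, J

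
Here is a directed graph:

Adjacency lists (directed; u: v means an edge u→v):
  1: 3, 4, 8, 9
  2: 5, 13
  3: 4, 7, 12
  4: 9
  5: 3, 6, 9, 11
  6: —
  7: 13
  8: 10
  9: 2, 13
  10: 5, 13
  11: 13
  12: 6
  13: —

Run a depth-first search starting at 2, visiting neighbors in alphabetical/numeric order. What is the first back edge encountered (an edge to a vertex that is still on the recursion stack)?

9->2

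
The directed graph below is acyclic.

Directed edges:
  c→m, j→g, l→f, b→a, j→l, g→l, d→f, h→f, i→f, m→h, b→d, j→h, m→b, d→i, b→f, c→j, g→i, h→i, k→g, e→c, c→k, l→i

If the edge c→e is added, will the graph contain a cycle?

Yes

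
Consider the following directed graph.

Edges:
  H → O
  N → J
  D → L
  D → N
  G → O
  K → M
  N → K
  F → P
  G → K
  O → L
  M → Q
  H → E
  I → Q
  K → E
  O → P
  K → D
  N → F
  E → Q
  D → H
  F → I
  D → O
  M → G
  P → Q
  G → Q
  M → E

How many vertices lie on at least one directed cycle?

A vertex is on a directed cycle iff it belongs to a strongly connected component of size ≥ 2 (or has a self-loop).
The vertices on cycles are {D, G, K, M, N} — 5 in total.

5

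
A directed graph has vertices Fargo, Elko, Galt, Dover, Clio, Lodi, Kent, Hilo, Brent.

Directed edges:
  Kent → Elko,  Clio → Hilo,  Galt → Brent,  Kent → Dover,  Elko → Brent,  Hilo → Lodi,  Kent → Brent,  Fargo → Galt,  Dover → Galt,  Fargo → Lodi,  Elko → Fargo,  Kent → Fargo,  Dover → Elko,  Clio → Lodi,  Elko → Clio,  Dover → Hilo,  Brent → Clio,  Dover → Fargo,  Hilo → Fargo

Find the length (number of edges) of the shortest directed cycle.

5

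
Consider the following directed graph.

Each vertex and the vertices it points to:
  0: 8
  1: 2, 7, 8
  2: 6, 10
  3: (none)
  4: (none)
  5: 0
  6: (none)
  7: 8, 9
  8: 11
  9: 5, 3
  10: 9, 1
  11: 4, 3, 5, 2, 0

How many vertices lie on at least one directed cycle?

A vertex is on a directed cycle iff it belongs to a strongly connected component of size ≥ 2 (or has a self-loop).
The vertices on cycles are {0, 1, 2, 5, 7, 8, 9, 10, 11} — 9 in total.

9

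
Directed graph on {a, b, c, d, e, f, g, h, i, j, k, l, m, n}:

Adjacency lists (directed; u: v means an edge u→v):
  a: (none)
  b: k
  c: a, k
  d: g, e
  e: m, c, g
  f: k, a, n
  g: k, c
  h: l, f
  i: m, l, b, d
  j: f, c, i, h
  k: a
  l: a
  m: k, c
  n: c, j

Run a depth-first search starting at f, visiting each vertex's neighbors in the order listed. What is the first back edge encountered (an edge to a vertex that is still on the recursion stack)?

DFS from f (visiting each vertex's neighbors in the order listed); mark gray on enter, black on exit:
f gray
  k gray
    a gray
    a black
  k black
  f→a: a black — skip
  n gray
    c gray
      c→a: a black — skip
      c→k: k black — skip
    c black
    j gray
      j→f: f is gray → back edge
First back edge: j → f.

j→f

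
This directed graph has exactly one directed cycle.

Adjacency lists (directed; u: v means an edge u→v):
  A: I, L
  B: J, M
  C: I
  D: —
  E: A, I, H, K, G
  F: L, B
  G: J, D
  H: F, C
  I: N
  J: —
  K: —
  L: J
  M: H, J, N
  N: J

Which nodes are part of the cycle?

DFS with gray/black marking from H:
H gray
  F gray
    L gray
      J gray
      J black
    L black
    B gray
      B→J: J black — skip
      M gray
        M→H: H is gray → back edge
Back edge closes the cycle H → F → B → M → H; its vertices are {B, F, H, M}.

B, F, H, M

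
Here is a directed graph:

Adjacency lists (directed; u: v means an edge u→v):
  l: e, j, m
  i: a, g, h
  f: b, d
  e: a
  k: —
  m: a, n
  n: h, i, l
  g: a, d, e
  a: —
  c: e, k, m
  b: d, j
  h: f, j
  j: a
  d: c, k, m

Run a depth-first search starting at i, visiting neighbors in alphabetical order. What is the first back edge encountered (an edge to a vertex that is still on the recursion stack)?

b->d

DFS from i (visiting neighbors in alphabetical order); mark gray on enter, black on exit:
i gray
  a gray
  a black
  g gray
    g→a: a black — skip
    d gray
      c gray
        e gray
          e→a: a black — skip
        e black
        k gray
        k black
        m gray
          m→a: a black — skip
          n gray
            h gray
              f gray
                b gray
                  b→d: d is gray → back edge
First back edge: b → d.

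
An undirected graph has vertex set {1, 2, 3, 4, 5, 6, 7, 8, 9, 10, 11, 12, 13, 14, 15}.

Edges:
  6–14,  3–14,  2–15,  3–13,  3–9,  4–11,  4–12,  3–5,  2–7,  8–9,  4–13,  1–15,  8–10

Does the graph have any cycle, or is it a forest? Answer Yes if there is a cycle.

DFS, tracking each vertex's parent; an edge to a visited non-parent vertex closes a cycle.
Start from 5:
visit 5 (parent –)
  visit 3 (parent 5)
    visit 14 (parent 3)
      14–3: parent, skip
      visit 6 (parent 14)
        6–14: parent, skip
    3–5: parent, skip
    visit 9 (parent 3)
      visit 8 (parent 9)
        8–9: parent, skip
        visit 10 (parent 8)
          10–8: parent, skip
      9–3: parent, skip
    visit 13 (parent 3)
      visit 4 (parent 13)
        visit 12 (parent 4)
          12–4: parent, skip
        visit 11 (parent 4)
          11–4: parent, skip
        4–13: parent, skip
      13–3: parent, skip
visit 1 (parent –)
  visit 15 (parent 1)
    visit 2 (parent 15)
      2–15: parent, skip
      visit 7 (parent 2)
        7–2: parent, skip
    15–1: parent, skip
No non-parent visited neighbor found — the graph is a forest.

No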